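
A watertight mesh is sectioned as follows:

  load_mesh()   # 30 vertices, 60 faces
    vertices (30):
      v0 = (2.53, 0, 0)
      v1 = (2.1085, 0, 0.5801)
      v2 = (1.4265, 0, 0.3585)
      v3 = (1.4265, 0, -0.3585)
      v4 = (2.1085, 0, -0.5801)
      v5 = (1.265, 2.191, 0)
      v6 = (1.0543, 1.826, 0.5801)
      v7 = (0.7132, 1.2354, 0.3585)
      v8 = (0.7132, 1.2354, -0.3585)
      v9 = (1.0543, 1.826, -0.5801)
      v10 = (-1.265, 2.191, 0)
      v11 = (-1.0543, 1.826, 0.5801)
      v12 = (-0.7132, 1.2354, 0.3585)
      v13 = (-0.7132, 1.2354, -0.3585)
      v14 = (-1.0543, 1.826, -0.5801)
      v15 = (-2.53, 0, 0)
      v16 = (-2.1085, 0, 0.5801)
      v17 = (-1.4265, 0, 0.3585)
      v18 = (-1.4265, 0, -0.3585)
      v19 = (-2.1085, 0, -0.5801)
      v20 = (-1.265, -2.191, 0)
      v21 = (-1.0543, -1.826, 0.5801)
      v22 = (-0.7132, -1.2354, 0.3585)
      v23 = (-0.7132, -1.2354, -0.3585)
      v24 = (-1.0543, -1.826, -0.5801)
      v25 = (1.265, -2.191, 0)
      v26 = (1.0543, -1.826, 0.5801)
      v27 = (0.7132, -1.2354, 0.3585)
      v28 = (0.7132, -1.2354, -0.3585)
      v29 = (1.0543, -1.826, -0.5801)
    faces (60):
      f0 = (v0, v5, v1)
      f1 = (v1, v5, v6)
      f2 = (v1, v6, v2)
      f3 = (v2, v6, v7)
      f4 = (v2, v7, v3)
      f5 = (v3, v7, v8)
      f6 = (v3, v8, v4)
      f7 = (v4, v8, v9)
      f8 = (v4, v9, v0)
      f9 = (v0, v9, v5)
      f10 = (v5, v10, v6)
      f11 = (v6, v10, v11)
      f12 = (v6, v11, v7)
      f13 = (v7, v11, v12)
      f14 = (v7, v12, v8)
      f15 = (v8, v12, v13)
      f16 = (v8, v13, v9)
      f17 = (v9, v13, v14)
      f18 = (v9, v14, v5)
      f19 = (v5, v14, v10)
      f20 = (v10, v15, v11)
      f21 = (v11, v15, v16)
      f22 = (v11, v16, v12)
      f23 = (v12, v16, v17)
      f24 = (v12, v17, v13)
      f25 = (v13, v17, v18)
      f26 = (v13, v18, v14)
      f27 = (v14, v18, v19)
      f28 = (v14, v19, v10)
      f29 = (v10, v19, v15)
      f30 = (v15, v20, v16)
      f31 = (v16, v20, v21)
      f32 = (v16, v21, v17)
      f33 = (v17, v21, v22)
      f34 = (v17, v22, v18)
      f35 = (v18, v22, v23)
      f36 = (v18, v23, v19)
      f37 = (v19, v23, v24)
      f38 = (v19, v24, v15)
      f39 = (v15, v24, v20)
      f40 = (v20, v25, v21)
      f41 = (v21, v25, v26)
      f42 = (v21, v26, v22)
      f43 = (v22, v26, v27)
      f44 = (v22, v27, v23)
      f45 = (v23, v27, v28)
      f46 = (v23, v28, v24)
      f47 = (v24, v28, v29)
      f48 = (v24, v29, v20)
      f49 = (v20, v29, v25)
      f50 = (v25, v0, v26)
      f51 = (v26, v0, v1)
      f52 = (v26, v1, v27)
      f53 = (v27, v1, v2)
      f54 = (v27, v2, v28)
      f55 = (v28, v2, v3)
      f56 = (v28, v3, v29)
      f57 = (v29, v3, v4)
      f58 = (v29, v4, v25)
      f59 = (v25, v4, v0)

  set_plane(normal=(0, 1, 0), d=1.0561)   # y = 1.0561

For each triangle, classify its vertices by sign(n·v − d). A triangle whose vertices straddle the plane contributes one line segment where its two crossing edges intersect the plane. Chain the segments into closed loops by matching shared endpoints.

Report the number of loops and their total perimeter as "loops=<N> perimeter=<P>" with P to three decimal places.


loops=2 perimeter=7.171

Straddling triangles (20 of 60):
  (v0,v5,v1) [-+-] → (1.92025, 1.0561, 0)–(1.70192, 1.0561, 0.300482)  len=0.3714
  (v1,v5,v6) [-++] → (1.70192, 1.0561, 0.300482)–(1.49878, 1.0561, 0.5801)  len=0.3456
  (v1,v6,v2) [-+-] → (1.49878, 1.0561, 0.5801)–(1.21123, 1.0561, 0.486666)  len=0.3024
  (v2,v6,v7) [-++] → (1.21123, 1.0561, 0.486666)–(0.816725, 1.0561, 0.3585)  len=0.4148
  (v2,v7,v3) [-+-] → (0.816725, 1.0561, 0.3585)–(0.816725, 1.0561, 0.254438)  len=0.1041
  (v3,v7,v8) [-++] → (0.816725, 1.0561, 0.254438)–(0.816725, 1.0561, -0.3585)  len=0.6129
  (v3,v8,v4) [-+-] → (0.816725, 1.0561, -0.3585)–(0.915707, 1.0561, -0.390662)  len=0.1041
  (v4,v8,v9) [-++] → (0.915707, 1.0561, -0.390662)–(1.49878, 1.0561, -0.5801)  len=0.6131
  (v4,v9,v0) [-+-] → (1.49878, 1.0561, -0.5801)–(1.6765, 1.0561, -0.335511)  len=0.3023
  (v0,v9,v5) [-++] → (1.6765, 1.0561, -0.335511)–(1.92025, 1.0561, 0)  len=0.4147
  (v10,v15,v11) [+-+] → (-1.92025, 1.0561, 0)–(-1.6765, 1.0561, 0.335511)  len=0.4147
  (v11,v15,v16) [+--] → (-1.6765, 1.0561, 0.335511)–(-1.49878, 1.0561, 0.5801)  len=0.3023
  (v11,v16,v12) [+-+] → (-1.49878, 1.0561, 0.5801)–(-0.915707, 1.0561, 0.390662)  len=0.6131
  (v12,v16,v17) [+--] → (-0.915707, 1.0561, 0.390662)–(-0.816725, 1.0561, 0.3585)  len=0.1041
  (v12,v17,v13) [+-+] → (-0.816725, 1.0561, 0.3585)–(-0.816725, 1.0561, -0.254438)  len=0.6129
  (v13,v17,v18) [+--] → (-0.816725, 1.0561, -0.254438)–(-0.816725, 1.0561, -0.3585)  len=0.1041
  (v13,v18,v14) [+-+] → (-0.816725, 1.0561, -0.3585)–(-1.21123, 1.0561, -0.486666)  len=0.4148
  (v14,v18,v19) [+--] → (-1.21123, 1.0561, -0.486666)–(-1.49878, 1.0561, -0.5801)  len=0.3024
  (v14,v19,v10) [+-+] → (-1.49878, 1.0561, -0.5801)–(-1.70192, 1.0561, -0.300482)  len=0.3456
  (v10,v19,v15) [+--] → (-1.70192, 1.0561, -0.300482)–(-1.92025, 1.0561, 0)  len=0.3714

Chained into 2 loop(s):
  loop 1: 10 segments, perimeter = 3.5854
  loop 2: 10 segments, perimeter = 3.5854
Total perimeter = 7.171


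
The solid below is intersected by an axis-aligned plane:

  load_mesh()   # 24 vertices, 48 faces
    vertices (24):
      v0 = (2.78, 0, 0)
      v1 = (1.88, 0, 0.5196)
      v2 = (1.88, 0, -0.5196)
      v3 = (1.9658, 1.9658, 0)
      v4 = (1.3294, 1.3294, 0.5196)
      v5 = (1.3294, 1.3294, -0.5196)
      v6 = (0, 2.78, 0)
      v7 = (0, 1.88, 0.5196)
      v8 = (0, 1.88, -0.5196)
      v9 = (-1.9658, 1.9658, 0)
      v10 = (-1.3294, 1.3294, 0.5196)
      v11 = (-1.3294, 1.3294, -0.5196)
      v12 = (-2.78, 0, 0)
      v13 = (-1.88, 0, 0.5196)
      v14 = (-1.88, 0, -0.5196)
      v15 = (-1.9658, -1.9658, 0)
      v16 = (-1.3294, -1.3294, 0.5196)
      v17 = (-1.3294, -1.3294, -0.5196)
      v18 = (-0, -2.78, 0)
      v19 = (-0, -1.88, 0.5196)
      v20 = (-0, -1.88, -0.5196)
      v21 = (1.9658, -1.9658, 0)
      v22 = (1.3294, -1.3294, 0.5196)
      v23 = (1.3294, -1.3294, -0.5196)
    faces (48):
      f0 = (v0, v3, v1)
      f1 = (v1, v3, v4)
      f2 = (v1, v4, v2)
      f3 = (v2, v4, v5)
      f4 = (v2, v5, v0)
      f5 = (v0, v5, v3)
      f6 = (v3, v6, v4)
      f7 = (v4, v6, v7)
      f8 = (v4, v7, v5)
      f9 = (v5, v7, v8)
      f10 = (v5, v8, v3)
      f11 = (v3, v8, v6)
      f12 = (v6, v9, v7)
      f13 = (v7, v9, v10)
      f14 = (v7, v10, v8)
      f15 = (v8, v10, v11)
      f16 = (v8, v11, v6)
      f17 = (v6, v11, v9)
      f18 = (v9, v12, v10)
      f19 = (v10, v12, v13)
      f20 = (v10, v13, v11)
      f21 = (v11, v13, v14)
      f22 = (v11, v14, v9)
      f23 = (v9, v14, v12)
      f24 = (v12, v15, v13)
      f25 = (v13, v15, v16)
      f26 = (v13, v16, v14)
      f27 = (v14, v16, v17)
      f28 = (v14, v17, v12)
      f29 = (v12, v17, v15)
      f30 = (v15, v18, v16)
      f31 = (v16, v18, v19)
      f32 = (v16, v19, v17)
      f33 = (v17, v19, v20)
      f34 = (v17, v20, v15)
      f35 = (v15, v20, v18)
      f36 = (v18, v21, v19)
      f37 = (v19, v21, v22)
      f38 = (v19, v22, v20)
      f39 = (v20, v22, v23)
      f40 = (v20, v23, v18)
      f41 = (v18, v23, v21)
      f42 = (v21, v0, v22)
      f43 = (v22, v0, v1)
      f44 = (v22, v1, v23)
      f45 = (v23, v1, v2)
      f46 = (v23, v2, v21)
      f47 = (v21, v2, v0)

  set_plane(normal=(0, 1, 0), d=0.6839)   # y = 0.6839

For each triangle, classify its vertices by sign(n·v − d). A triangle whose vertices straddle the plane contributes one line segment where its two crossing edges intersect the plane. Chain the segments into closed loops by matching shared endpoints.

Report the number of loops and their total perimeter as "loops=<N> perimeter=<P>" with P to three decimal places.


Straddling triangles (12 of 48):
  (v0,v3,v1) [-+-] → (2.49674, 0.6839, 0)–(1.90985, 0.6839, 0.338832)  len=0.6777
  (v1,v3,v4) [-++] → (1.90985, 0.6839, 0.338832)–(1.59675, 0.6839, 0.5196)  len=0.3615
  (v1,v4,v2) [-+-] → (1.59675, 0.6839, 0.5196)–(1.59675, 0.6839, 0.0150088)  len=0.5046
  (v2,v4,v5) [-++] → (1.59675, 0.6839, 0.0150088)–(1.59675, 0.6839, -0.5196)  len=0.5346
  (v2,v5,v0) [-+-] → (1.59675, 0.6839, -0.5196)–(2.03375, 0.6839, -0.267304)  len=0.5046
  (v0,v5,v3) [-++] → (2.03375, 0.6839, -0.267304)–(2.49674, 0.6839, 0)  len=0.5346
  (v9,v12,v10) [+-+] → (-2.49674, 0.6839, 0)–(-2.03375, 0.6839, 0.267304)  len=0.5346
  (v10,v12,v13) [+--] → (-2.03375, 0.6839, 0.267304)–(-1.59675, 0.6839, 0.5196)  len=0.5046
  (v10,v13,v11) [+-+] → (-1.59675, 0.6839, 0.5196)–(-1.59675, 0.6839, -0.0150088)  len=0.5346
  (v11,v13,v14) [+--] → (-1.59675, 0.6839, -0.0150088)–(-1.59675, 0.6839, -0.5196)  len=0.5046
  (v11,v14,v9) [+-+] → (-1.59675, 0.6839, -0.5196)–(-1.90985, 0.6839, -0.338832)  len=0.3615
  (v9,v14,v12) [+--] → (-1.90985, 0.6839, -0.338832)–(-2.49674, 0.6839, 0)  len=0.6777

Chained into 2 loop(s):
  loop 1: 6 segments, perimeter = 3.1176
  loop 2: 6 segments, perimeter = 3.1176
Total perimeter = 6.235

loops=2 perimeter=6.235


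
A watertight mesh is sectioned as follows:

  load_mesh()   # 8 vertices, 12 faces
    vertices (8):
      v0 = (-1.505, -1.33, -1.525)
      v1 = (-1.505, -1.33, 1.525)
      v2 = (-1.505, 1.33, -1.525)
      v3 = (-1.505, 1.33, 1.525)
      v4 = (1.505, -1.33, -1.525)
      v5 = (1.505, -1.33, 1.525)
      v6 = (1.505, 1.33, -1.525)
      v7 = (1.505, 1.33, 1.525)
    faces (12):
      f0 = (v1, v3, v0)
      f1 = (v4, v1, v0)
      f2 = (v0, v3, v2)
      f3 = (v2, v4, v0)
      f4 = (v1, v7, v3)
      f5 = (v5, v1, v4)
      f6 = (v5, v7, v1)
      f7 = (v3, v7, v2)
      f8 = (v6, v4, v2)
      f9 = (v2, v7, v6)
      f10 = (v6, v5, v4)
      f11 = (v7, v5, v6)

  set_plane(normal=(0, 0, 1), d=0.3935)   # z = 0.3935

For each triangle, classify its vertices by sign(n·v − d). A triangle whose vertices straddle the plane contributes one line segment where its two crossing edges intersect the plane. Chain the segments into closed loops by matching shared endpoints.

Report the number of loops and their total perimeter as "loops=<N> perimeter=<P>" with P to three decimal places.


Straddling triangles (8 of 12):
  (v1,v3,v0) [++-] → (-1.505, 0.343184, 0.3935)–(-1.505, -1.33, 0.3935)  len=1.6732
  (v4,v1,v0) [-+-] → (-0.388339, -1.33, 0.3935)–(-1.505, -1.33, 0.3935)  len=1.1167
  (v0,v3,v2) [-+-] → (-1.505, 0.343184, 0.3935)–(-1.505, 1.33, 0.3935)  len=0.9868
  (v5,v1,v4) [++-] → (-0.388339, -1.33, 0.3935)–(1.505, -1.33, 0.3935)  len=1.8933
  (v3,v7,v2) [++-] → (0.388339, 1.33, 0.3935)–(-1.505, 1.33, 0.3935)  len=1.8933
  (v2,v7,v6) [-+-] → (0.388339, 1.33, 0.3935)–(1.505, 1.33, 0.3935)  len=1.1167
  (v6,v5,v4) [-+-] → (1.505, -0.343184, 0.3935)–(1.505, -1.33, 0.3935)  len=0.9868
  (v7,v5,v6) [++-] → (1.505, -0.343184, 0.3935)–(1.505, 1.33, 0.3935)  len=1.6732

Chained into 1 loop(s):
  loop 1: 8 segments, perimeter = 11.3400
Total perimeter = 11.340

loops=1 perimeter=11.340


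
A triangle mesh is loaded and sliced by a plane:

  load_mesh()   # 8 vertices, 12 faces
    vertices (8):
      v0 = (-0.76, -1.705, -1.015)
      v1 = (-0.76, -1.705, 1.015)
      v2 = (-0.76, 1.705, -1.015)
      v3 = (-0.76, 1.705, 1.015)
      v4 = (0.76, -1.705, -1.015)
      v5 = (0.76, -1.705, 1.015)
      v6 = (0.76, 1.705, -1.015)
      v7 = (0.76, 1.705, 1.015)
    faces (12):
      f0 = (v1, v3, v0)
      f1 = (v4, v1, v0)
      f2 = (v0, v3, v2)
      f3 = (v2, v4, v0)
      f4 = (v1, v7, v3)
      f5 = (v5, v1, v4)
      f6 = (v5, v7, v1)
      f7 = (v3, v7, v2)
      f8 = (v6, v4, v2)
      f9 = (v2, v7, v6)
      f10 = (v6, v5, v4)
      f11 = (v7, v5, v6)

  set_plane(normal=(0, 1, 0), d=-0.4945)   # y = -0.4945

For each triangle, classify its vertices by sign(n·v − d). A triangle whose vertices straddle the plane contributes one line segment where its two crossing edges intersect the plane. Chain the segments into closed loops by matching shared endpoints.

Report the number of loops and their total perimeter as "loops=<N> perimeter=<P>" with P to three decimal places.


Straddling triangles (8 of 12):
  (v1,v3,v0) [-+-] → (-0.76, -0.4945, 1.015)–(-0.76, -0.4945, -0.29438)  len=1.3094
  (v0,v3,v2) [-++] → (-0.76, -0.4945, -0.29438)–(-0.76, -0.4945, -1.015)  len=0.7206
  (v2,v4,v0) [+--] → (0.220422, -0.4945, -1.015)–(-0.76, -0.4945, -1.015)  len=0.9804
  (v1,v7,v3) [-++] → (-0.220422, -0.4945, 1.015)–(-0.76, -0.4945, 1.015)  len=0.5396
  (v5,v7,v1) [-+-] → (0.76, -0.4945, 1.015)–(-0.220422, -0.4945, 1.015)  len=0.9804
  (v6,v4,v2) [+-+] → (0.76, -0.4945, -1.015)–(0.220422, -0.4945, -1.015)  len=0.5396
  (v6,v5,v4) [+--] → (0.76, -0.4945, 0.29438)–(0.76, -0.4945, -1.015)  len=1.3094
  (v7,v5,v6) [+-+] → (0.76, -0.4945, 1.015)–(0.76, -0.4945, 0.29438)  len=0.7206

Chained into 1 loop(s):
  loop 1: 8 segments, perimeter = 7.1000
Total perimeter = 7.100

loops=1 perimeter=7.100


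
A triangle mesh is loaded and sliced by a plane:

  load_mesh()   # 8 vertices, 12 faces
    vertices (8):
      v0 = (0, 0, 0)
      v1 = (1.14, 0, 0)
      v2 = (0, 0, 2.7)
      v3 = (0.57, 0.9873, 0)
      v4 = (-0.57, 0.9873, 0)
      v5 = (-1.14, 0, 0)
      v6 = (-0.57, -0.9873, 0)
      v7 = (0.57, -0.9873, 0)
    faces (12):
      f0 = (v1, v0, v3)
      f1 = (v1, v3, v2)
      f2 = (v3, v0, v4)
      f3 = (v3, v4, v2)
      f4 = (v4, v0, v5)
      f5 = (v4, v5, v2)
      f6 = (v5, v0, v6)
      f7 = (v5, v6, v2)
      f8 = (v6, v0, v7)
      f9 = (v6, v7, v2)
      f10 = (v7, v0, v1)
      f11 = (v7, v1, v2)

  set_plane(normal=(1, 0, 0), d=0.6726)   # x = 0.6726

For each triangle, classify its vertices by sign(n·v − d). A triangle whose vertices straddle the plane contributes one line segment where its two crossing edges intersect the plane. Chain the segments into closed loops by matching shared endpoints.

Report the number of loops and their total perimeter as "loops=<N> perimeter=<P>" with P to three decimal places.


Straddling triangles (4 of 12):
  (v1,v0,v3) [+--] → (0.6726, 0, 0)–(0.6726, 0.809586, 0)  len=0.8096
  (v1,v3,v2) [+--] → (0.6726, 0.809586, 0)–(0.6726, 0, 1.107)  len=1.3715
  (v7,v0,v1) [--+] → (0.6726, 0, 0)–(0.6726, -0.809586, 0)  len=0.8096
  (v7,v1,v2) [-+-] → (0.6726, -0.809586, 0)–(0.6726, 0, 1.107)  len=1.3715

Chained into 1 loop(s):
  loop 1: 4 segments, perimeter = 4.3621
Total perimeter = 4.362

loops=1 perimeter=4.362


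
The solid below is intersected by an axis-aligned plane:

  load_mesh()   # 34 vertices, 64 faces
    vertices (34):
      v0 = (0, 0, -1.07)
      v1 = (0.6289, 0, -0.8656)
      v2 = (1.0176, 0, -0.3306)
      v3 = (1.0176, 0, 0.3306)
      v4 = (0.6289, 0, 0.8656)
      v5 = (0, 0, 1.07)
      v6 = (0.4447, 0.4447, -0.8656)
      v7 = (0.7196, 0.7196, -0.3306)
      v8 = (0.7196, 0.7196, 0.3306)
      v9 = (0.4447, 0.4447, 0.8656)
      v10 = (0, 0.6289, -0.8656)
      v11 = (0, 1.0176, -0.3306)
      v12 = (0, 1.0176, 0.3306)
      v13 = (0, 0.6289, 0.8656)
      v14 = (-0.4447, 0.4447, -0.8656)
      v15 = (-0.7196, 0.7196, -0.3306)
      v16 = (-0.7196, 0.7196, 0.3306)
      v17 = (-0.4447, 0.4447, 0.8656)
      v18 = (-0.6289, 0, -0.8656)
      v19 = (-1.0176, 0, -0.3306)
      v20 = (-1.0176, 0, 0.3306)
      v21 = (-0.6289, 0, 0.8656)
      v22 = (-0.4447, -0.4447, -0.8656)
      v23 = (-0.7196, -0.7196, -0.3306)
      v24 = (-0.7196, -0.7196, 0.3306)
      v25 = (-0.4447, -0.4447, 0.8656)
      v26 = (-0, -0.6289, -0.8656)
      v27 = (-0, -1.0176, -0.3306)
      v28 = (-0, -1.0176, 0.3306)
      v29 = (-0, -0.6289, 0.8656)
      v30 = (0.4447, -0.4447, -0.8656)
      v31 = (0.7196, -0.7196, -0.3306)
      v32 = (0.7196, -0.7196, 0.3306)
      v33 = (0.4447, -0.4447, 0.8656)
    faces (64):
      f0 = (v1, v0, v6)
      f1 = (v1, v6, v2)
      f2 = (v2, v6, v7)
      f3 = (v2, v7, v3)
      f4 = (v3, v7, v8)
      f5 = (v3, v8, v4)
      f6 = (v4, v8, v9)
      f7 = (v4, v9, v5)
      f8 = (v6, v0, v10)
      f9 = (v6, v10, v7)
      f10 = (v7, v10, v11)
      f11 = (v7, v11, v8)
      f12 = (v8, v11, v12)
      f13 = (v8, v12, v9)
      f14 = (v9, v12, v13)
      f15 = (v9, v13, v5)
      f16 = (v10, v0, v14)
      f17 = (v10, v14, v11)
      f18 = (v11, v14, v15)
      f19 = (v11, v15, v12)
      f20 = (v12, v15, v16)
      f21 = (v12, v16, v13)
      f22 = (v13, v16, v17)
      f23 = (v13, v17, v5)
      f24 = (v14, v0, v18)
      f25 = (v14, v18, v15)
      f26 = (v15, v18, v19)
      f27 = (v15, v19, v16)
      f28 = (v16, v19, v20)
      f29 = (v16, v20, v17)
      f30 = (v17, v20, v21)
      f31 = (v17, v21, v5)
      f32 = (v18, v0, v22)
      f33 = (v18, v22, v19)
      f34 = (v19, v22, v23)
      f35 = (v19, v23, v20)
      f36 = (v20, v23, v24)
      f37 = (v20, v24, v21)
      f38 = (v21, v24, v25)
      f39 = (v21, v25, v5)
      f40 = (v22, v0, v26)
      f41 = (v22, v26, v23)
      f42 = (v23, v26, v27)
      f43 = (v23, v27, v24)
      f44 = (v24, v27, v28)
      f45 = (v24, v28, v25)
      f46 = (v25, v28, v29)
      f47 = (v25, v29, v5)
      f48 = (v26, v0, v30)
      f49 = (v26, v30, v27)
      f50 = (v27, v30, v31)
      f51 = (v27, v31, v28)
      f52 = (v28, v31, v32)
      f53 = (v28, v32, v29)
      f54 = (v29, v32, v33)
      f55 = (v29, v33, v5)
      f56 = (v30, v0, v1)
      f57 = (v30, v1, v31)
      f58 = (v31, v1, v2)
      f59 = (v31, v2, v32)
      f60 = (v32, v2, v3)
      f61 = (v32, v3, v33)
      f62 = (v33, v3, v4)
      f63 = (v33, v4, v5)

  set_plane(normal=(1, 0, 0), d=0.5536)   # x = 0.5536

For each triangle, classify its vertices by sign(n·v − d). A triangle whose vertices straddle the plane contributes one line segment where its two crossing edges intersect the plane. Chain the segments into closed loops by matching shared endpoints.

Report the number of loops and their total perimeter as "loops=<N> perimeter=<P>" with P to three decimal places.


Straddling triangles (20 of 64):
  (v1,v0,v6) [+--] → (0.5536, 0, -0.890073)–(0.5536, 0.181791, -0.8656)  len=0.1834
  (v1,v6,v2) [+-+] → (0.5536, 0.181791, -0.8656)–(0.5536, 0.360169, -0.763904)  len=0.2053
  (v2,v6,v7) [+-+] → (0.5536, 0.360169, -0.763904)–(0.5536, 0.5536, -0.653663)  len=0.2226
  (v4,v8,v9) [++-] → (0.5536, 0.5536, 0.653663)–(0.5536, 0.181791, 0.8656)  len=0.4280
  (v4,v9,v5) [+--] → (0.5536, 0.181791, 0.8656)–(0.5536, 0, 0.890073)  len=0.1834
  (v6,v10,v7) [--+] → (0.5536, 0.698677, -0.454016)–(0.5536, 0.5536, -0.653663)  len=0.2468
  (v7,v10,v11) [+--] → (0.5536, 0.698677, -0.454016)–(0.5536, 0.788344, -0.3306)  len=0.1526
  (v7,v11,v8) [+-+] → (0.5536, 0.788344, -0.3306)–(0.5536, 0.788344, 0.178072)  len=0.5087
  (v8,v11,v12) [+--] → (0.5536, 0.788344, 0.178072)–(0.5536, 0.788344, 0.3306)  len=0.1525
  (v8,v12,v9) [+--] → (0.5536, 0.788344, 0.3306)–(0.5536, 0.5536, 0.653663)  len=0.3993
  (v27,v30,v31) [--+] → (0.5536, -0.5536, -0.653663)–(0.5536, -0.788344, -0.3306)  len=0.3993
  (v27,v31,v28) [-+-] → (0.5536, -0.788344, -0.3306)–(0.5536, -0.788344, -0.178072)  len=0.1525
  (v28,v31,v32) [-++] → (0.5536, -0.788344, -0.178072)–(0.5536, -0.788344, 0.3306)  len=0.5087
  (v28,v32,v29) [-+-] → (0.5536, -0.788344, 0.3306)–(0.5536, -0.698677, 0.454016)  len=0.1526
  (v29,v32,v33) [-+-] → (0.5536, -0.698677, 0.454016)–(0.5536, -0.5536, 0.653663)  len=0.2468
  (v30,v0,v1) [--+] → (0.5536, 0, -0.890073)–(0.5536, -0.181791, -0.8656)  len=0.1834
  (v30,v1,v31) [-++] → (0.5536, -0.181791, -0.8656)–(0.5536, -0.5536, -0.653663)  len=0.4280
  (v32,v3,v33) [++-] → (0.5536, -0.360169, 0.763904)–(0.5536, -0.5536, 0.653663)  len=0.2226
  (v33,v3,v4) [-++] → (0.5536, -0.360169, 0.763904)–(0.5536, -0.181791, 0.8656)  len=0.2053
  (v33,v4,v5) [-+-] → (0.5536, -0.181791, 0.8656)–(0.5536, 0, 0.890073)  len=0.1834

Chained into 1 loop(s):
  loop 1: 20 segments, perimeter = 5.3654
Total perimeter = 5.365

loops=1 perimeter=5.365


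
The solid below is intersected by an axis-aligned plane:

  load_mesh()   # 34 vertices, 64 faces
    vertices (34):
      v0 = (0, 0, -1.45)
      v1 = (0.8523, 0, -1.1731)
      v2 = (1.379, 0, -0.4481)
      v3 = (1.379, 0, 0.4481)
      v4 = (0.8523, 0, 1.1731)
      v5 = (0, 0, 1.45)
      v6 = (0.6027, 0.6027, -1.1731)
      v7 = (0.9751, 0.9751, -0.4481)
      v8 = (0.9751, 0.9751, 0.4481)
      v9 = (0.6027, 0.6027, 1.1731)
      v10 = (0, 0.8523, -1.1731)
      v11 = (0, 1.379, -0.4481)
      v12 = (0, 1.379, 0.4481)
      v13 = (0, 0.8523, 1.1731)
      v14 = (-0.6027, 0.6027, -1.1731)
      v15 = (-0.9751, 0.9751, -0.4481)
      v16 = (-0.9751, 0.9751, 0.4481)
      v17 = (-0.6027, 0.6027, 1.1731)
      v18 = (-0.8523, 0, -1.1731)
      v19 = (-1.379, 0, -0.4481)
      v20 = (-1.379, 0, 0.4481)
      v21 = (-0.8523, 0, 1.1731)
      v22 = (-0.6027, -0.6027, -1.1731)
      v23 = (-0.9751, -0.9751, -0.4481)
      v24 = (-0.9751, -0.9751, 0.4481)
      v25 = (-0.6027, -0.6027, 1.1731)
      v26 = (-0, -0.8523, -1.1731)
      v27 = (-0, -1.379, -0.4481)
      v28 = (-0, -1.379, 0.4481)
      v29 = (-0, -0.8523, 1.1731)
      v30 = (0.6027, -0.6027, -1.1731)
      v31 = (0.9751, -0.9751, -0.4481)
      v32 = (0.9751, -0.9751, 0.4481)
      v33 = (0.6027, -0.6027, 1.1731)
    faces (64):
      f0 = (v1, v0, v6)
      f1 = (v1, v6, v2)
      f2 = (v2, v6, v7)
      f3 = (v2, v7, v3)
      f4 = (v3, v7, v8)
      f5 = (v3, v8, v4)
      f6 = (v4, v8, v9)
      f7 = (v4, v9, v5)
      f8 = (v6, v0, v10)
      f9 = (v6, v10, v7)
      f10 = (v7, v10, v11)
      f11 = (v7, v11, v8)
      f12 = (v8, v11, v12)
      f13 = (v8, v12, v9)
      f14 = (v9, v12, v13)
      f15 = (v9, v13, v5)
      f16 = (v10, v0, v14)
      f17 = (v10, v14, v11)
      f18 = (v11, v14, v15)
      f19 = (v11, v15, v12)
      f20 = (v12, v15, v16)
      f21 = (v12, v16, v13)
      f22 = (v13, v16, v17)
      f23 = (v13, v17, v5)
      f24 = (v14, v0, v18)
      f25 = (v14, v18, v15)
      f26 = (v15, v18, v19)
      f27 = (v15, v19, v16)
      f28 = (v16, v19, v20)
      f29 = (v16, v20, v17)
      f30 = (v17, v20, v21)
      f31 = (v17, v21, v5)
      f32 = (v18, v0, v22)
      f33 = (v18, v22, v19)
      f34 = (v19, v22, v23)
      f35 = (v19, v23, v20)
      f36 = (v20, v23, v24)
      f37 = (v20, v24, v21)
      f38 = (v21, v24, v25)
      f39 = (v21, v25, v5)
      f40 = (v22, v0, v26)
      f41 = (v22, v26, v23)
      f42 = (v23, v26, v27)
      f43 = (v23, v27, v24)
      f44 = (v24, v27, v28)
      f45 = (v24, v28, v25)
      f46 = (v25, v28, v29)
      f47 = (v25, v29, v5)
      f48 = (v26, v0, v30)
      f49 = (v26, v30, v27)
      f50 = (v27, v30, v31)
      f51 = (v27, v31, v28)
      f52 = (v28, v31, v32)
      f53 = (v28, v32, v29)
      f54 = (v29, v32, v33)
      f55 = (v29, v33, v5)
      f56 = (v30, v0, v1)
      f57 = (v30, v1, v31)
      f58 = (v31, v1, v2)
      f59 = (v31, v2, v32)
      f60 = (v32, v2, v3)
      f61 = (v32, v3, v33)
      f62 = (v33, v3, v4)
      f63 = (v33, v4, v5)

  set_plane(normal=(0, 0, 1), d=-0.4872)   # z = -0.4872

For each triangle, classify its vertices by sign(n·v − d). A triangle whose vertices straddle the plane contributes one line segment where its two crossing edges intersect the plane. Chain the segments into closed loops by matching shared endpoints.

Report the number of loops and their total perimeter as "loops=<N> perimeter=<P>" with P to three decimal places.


loops=1 perimeter=8.270

Straddling triangles (16 of 64):
  (v1,v6,v2) [--+] → (1.33713, 0.0325042, -0.4872)–(1.35059, 0, -0.4872)  len=0.0352
  (v2,v6,v7) [+-+] → (1.33713, 0.0325042, -0.4872)–(0.955016, 0.955016, -0.4872)  len=0.9985
  (v6,v10,v7) [--+] → (0.922512, 0.968477, -0.4872)–(0.955016, 0.955016, -0.4872)  len=0.0352
  (v7,v10,v11) [+-+] → (0.922512, 0.968477, -0.4872)–(0, 1.35059, -0.4872)  len=0.9985
  (v10,v14,v11) [--+] → (-0.0325042, 1.33713, -0.4872)–(0, 1.35059, -0.4872)  len=0.0352
  (v11,v14,v15) [+-+] → (-0.0325042, 1.33713, -0.4872)–(-0.955016, 0.955016, -0.4872)  len=0.9985
  (v14,v18,v15) [--+] → (-0.968477, 0.922512, -0.4872)–(-0.955016, 0.955016, -0.4872)  len=0.0352
  (v15,v18,v19) [+-+] → (-0.968477, 0.922512, -0.4872)–(-1.35059, 0, -0.4872)  len=0.9985
  (v18,v22,v19) [--+] → (-1.33713, -0.0325042, -0.4872)–(-1.35059, 0, -0.4872)  len=0.0352
  (v19,v22,v23) [+-+] → (-1.33713, -0.0325042, -0.4872)–(-0.955016, -0.955016, -0.4872)  len=0.9985
  (v22,v26,v23) [--+] → (-0.922512, -0.968477, -0.4872)–(-0.955016, -0.955016, -0.4872)  len=0.0352
  (v23,v26,v27) [+-+] → (-0.922512, -0.968477, -0.4872)–(0, -1.35059, -0.4872)  len=0.9985
  (v26,v30,v27) [--+] → (0.0325042, -1.33713, -0.4872)–(0, -1.35059, -0.4872)  len=0.0352
  (v27,v30,v31) [+-+] → (0.0325042, -1.33713, -0.4872)–(0.955016, -0.955016, -0.4872)  len=0.9985
  (v30,v1,v31) [--+] → (0.968477, -0.922512, -0.4872)–(0.955016, -0.955016, -0.4872)  len=0.0352
  (v31,v1,v2) [+-+] → (0.968477, -0.922512, -0.4872)–(1.35059, 0, -0.4872)  len=0.9985

Chained into 1 loop(s):
  loop 1: 16 segments, perimeter = 8.2696
Total perimeter = 8.270


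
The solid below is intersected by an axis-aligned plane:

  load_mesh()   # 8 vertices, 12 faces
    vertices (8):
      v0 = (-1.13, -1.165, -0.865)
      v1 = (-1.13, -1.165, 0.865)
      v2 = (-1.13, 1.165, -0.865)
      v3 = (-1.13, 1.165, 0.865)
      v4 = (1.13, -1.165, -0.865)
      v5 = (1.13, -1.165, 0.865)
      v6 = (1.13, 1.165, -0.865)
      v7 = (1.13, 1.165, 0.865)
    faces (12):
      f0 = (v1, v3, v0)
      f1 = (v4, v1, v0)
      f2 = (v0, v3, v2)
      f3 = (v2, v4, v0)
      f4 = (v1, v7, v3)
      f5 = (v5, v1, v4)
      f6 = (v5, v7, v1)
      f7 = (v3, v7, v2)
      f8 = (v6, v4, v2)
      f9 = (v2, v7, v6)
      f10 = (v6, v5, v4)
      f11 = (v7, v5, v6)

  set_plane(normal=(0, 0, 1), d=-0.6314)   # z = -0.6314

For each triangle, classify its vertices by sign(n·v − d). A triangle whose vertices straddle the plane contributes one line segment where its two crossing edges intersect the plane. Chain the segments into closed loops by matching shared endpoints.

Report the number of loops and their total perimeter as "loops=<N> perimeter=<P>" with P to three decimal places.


Straddling triangles (8 of 12):
  (v1,v3,v0) [++-] → (-1.13, -0.850383, -0.6314)–(-1.13, -1.165, -0.6314)  len=0.3146
  (v4,v1,v0) [-+-] → (0.824835, -1.165, -0.6314)–(-1.13, -1.165, -0.6314)  len=1.9548
  (v0,v3,v2) [-+-] → (-1.13, -0.850383, -0.6314)–(-1.13, 1.165, -0.6314)  len=2.0154
  (v5,v1,v4) [++-] → (0.824835, -1.165, -0.6314)–(1.13, -1.165, -0.6314)  len=0.3052
  (v3,v7,v2) [++-] → (-0.824835, 1.165, -0.6314)–(-1.13, 1.165, -0.6314)  len=0.3052
  (v2,v7,v6) [-+-] → (-0.824835, 1.165, -0.6314)–(1.13, 1.165, -0.6314)  len=1.9548
  (v6,v5,v4) [-+-] → (1.13, 0.850383, -0.6314)–(1.13, -1.165, -0.6314)  len=2.0154
  (v7,v5,v6) [++-] → (1.13, 0.850383, -0.6314)–(1.13, 1.165, -0.6314)  len=0.3146

Chained into 1 loop(s):
  loop 1: 8 segments, perimeter = 9.1800
Total perimeter = 9.180

loops=1 perimeter=9.180


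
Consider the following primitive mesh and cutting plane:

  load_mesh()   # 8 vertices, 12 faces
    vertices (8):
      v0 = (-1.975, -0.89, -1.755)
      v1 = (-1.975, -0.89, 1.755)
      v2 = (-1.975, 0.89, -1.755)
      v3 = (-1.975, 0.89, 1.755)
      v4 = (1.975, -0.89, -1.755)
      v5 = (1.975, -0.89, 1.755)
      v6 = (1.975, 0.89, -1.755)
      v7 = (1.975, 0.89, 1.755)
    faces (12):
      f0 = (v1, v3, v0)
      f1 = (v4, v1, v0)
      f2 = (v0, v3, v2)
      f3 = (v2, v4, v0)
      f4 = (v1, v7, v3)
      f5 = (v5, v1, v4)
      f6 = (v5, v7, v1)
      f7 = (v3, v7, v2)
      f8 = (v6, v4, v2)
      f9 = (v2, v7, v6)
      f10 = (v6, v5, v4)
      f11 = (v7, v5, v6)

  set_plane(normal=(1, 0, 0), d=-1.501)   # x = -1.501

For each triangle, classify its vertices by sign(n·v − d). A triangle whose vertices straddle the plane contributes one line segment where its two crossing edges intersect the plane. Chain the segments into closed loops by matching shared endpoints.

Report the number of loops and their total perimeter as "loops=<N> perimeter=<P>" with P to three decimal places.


loops=1 perimeter=10.580

Straddling triangles (8 of 12):
  (v4,v1,v0) [+--] → (-1.501, -0.89, 1.3338)–(-1.501, -0.89, -1.755)  len=3.0888
  (v2,v4,v0) [-+-] → (-1.501, 0.6764, -1.755)–(-1.501, -0.89, -1.755)  len=1.5664
  (v1,v7,v3) [-+-] → (-1.501, -0.6764, 1.755)–(-1.501, 0.89, 1.755)  len=1.5664
  (v5,v1,v4) [+-+] → (-1.501, -0.89, 1.755)–(-1.501, -0.89, 1.3338)  len=0.4212
  (v5,v7,v1) [++-] → (-1.501, -0.6764, 1.755)–(-1.501, -0.89, 1.755)  len=0.2136
  (v3,v7,v2) [-+-] → (-1.501, 0.89, 1.755)–(-1.501, 0.89, -1.3338)  len=3.0888
  (v6,v4,v2) [++-] → (-1.501, 0.6764, -1.755)–(-1.501, 0.89, -1.755)  len=0.2136
  (v2,v7,v6) [-++] → (-1.501, 0.89, -1.3338)–(-1.501, 0.89, -1.755)  len=0.4212

Chained into 1 loop(s):
  loop 1: 8 segments, perimeter = 10.5800
Total perimeter = 10.580


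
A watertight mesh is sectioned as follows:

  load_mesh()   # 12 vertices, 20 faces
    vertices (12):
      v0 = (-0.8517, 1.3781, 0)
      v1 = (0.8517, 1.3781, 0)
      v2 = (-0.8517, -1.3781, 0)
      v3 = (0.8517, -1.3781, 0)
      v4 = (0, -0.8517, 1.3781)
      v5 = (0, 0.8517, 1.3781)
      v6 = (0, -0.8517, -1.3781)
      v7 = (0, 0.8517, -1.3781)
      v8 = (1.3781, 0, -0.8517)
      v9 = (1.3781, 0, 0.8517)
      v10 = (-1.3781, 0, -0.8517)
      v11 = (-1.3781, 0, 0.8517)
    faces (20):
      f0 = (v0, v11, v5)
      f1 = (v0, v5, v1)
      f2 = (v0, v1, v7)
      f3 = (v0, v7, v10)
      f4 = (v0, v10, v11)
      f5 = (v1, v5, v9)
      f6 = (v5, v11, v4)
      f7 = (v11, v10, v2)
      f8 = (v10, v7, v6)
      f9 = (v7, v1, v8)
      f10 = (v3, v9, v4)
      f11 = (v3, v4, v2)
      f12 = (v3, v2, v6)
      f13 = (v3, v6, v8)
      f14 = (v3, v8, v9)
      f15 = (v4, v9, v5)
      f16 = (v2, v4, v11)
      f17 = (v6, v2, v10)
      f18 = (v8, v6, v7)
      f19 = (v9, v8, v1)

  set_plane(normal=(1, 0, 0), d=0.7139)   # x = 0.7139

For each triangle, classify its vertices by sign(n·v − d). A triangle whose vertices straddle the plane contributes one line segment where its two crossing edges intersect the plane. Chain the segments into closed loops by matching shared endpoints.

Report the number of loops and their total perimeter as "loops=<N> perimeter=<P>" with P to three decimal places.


Straddling triangles (10 of 20):
  (v0,v5,v1) [--+] → (0.7139, 1.29293, 0.222968)–(0.7139, 1.3781, 0)  len=0.2387
  (v0,v1,v7) [-+-] → (0.7139, 1.3781, 0)–(0.7139, 1.29293, -0.222968)  len=0.2387
  (v1,v5,v9) [+-+] → (0.7139, 1.29293, 0.222968)–(0.7139, 0.410492, 1.10541)  len=1.2480
  (v7,v1,v8) [-++] → (0.7139, 1.29293, -0.222968)–(0.7139, 0.410492, -1.10541)  len=1.2480
  (v3,v9,v4) [++-] → (0.7139, -0.410492, 1.10541)–(0.7139, -1.29293, 0.222968)  len=1.2480
  (v3,v4,v2) [+--] → (0.7139, -1.29293, 0.222968)–(0.7139, -1.3781, 0)  len=0.2387
  (v3,v2,v6) [+--] → (0.7139, -1.3781, 0)–(0.7139, -1.29293, -0.222968)  len=0.2387
  (v3,v6,v8) [+-+] → (0.7139, -1.29293, -0.222968)–(0.7139, -0.410492, -1.10541)  len=1.2480
  (v4,v9,v5) [-+-] → (0.7139, -0.410492, 1.10541)–(0.7139, 0.410492, 1.10541)  len=0.8210
  (v8,v6,v7) [+--] → (0.7139, -0.410492, -1.10541)–(0.7139, 0.410492, -1.10541)  len=0.8210

Chained into 1 loop(s):
  loop 1: 10 segments, perimeter = 7.5885
Total perimeter = 7.589

loops=1 perimeter=7.589


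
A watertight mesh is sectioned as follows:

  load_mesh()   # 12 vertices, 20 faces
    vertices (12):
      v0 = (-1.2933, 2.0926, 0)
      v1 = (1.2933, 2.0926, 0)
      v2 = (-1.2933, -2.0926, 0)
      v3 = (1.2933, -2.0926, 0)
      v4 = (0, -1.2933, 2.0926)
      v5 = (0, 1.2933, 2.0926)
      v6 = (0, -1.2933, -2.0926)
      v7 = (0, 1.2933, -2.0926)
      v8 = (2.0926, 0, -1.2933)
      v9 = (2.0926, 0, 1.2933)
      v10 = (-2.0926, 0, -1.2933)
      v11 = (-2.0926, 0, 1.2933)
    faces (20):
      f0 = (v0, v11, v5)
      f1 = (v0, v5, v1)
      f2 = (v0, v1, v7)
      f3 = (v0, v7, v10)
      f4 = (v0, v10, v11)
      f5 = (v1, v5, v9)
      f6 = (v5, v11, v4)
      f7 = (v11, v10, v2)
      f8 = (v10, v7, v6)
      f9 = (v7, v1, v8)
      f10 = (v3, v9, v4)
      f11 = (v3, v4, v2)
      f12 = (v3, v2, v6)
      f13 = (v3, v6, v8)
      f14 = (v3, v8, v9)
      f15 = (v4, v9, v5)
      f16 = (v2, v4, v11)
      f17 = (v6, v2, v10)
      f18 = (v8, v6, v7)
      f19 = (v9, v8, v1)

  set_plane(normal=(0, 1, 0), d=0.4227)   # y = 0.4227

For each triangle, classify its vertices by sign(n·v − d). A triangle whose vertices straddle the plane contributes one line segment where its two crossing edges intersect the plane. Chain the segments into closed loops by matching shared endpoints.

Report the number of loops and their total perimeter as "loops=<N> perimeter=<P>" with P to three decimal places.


Straddling triangles (10 of 20):
  (v0,v11,v5) [+-+] → (-1.93114, 0.4227, 1.03206)–(-1.40866, 0.4227, 1.55454)  len=0.7389
  (v0,v7,v10) [++-] → (-1.40866, 0.4227, -1.55454)–(-1.93114, 0.4227, -1.03206)  len=0.7389
  (v0,v10,v11) [+--] → (-1.93114, 0.4227, -1.03206)–(-1.93114, 0.4227, 1.03206)  len=2.0641
  (v1,v5,v9) [++-] → (1.40866, 0.4227, 1.55454)–(1.93114, 0.4227, 1.03206)  len=0.7389
  (v5,v11,v4) [+--] → (-1.40866, 0.4227, 1.55454)–(0, 0.4227, 2.0926)  len=1.5079
  (v10,v7,v6) [-+-] → (-1.40866, 0.4227, -1.55454)–(0, 0.4227, -2.0926)  len=1.5079
  (v7,v1,v8) [++-] → (1.93114, 0.4227, -1.03206)–(1.40866, 0.4227, -1.55454)  len=0.7389
  (v4,v9,v5) [--+] → (1.40866, 0.4227, 1.55454)–(0, 0.4227, 2.0926)  len=1.5079
  (v8,v6,v7) [--+] → (0, 0.4227, -2.0926)–(1.40866, 0.4227, -1.55454)  len=1.5079
  (v9,v8,v1) [--+] → (1.93114, 0.4227, -1.03206)–(1.93114, 0.4227, 1.03206)  len=2.0641

Chained into 1 loop(s):
  loop 1: 10 segments, perimeter = 13.1155
Total perimeter = 13.116

loops=1 perimeter=13.116


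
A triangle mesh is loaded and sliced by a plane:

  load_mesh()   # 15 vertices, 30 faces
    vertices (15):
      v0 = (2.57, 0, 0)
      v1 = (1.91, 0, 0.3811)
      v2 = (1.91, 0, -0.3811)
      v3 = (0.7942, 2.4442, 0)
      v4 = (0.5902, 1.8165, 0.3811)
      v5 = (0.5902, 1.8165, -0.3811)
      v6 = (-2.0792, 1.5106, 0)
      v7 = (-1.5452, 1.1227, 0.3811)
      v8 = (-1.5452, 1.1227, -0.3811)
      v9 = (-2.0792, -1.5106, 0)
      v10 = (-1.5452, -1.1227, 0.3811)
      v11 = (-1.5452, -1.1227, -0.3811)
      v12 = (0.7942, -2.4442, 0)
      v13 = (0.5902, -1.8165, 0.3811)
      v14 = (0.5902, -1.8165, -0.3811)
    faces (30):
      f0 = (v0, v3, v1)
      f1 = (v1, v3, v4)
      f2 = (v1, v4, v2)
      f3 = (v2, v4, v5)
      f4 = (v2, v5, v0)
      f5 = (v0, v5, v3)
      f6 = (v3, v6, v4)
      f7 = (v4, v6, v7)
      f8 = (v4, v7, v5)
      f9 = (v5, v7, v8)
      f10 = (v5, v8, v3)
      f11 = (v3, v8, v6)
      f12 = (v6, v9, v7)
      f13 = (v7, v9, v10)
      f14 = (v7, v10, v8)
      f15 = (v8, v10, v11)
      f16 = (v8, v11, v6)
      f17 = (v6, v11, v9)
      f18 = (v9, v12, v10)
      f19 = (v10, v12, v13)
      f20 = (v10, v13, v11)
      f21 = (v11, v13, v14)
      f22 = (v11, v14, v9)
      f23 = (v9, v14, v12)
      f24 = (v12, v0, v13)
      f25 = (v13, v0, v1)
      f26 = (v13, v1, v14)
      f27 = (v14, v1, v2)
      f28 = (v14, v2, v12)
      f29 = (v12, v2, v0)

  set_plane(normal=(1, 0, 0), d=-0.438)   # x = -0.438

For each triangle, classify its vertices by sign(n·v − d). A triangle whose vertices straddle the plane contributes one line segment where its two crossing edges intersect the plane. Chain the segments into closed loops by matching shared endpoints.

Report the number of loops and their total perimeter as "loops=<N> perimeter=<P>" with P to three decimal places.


loops=2 perimeter=4.239

Straddling triangles (12 of 30):
  (v3,v6,v4) [+-+] → (-0.438, 2.04384, 0)–(-0.438, 1.69867, 0.234308)  len=0.4172
  (v4,v6,v7) [+--] → (-0.438, 1.69867, 0.234308)–(-0.438, 1.48243, 0.3811)  len=0.2614
  (v4,v7,v5) [+-+] → (-0.438, 1.48243, 0.3811)–(-0.438, 1.48243, -0.014099)  len=0.3952
  (v5,v7,v8) [+--] → (-0.438, 1.48243, -0.014099)–(-0.438, 1.48243, -0.3811)  len=0.3670
  (v5,v8,v3) [+-+] → (-0.438, 1.48243, -0.3811)–(-0.438, 1.74814, -0.200732)  len=0.3211
  (v3,v8,v6) [+--] → (-0.438, 1.74814, -0.200732)–(-0.438, 2.04384, 0)  len=0.3574
  (v9,v12,v10) [-+-] → (-0.438, -2.04384, 0)–(-0.438, -1.74814, 0.200732)  len=0.3574
  (v10,v12,v13) [-++] → (-0.438, -1.74814, 0.200732)–(-0.438, -1.48243, 0.3811)  len=0.3211
  (v10,v13,v11) [-+-] → (-0.438, -1.48243, 0.3811)–(-0.438, -1.48243, 0.014099)  len=0.3670
  (v11,v13,v14) [-++] → (-0.438, -1.48243, 0.014099)–(-0.438, -1.48243, -0.3811)  len=0.3952
  (v11,v14,v9) [-+-] → (-0.438, -1.48243, -0.3811)–(-0.438, -1.69867, -0.234308)  len=0.2614
  (v9,v14,v12) [-++] → (-0.438, -1.69867, -0.234308)–(-0.438, -2.04384, 0)  len=0.4172

Chained into 2 loop(s):
  loop 1: 6 segments, perimeter = 2.1193
  loop 2: 6 segments, perimeter = 2.1193
Total perimeter = 4.239


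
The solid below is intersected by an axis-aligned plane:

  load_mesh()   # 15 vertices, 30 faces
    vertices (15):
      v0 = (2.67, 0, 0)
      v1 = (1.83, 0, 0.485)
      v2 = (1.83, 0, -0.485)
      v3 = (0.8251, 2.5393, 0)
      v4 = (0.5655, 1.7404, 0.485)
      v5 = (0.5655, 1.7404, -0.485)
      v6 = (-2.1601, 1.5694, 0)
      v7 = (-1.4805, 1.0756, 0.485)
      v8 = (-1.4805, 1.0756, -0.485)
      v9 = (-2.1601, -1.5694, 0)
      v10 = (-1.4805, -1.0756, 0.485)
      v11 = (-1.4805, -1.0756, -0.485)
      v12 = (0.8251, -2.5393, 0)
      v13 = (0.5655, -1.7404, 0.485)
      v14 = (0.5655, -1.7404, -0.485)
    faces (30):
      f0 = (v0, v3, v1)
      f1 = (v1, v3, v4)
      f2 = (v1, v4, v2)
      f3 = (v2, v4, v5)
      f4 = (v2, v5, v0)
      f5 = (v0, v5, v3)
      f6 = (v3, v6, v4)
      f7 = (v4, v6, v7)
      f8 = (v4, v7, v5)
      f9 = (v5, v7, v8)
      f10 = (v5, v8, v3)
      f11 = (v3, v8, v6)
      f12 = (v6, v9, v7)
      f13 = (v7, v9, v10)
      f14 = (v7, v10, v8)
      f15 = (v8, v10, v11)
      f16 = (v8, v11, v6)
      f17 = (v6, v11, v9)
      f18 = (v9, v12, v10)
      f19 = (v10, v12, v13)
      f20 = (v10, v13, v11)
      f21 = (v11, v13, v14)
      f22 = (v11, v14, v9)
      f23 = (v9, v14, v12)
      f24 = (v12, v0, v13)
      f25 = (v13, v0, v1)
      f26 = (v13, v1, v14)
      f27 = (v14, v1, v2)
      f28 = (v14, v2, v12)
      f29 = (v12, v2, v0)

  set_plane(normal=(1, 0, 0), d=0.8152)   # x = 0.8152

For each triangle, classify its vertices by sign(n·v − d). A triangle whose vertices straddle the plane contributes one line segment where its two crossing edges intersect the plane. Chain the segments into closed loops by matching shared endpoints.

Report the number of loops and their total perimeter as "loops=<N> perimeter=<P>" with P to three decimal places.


loops=2 perimeter=6.896

Straddling triangles (16 of 30):
  (v1,v3,v4) [++-] → (0.8152, 2.50883, 0.0184958)–(0.8152, 1.39672, 0.485)  len=1.2060
  (v1,v4,v2) [+-+] → (0.8152, 1.39672, 0.485)–(0.8152, 1.39672, 0.293455)  len=0.1915
  (v2,v4,v5) [+--] → (0.8152, 1.39672, 0.293455)–(0.8152, 1.39672, -0.485)  len=0.7785
  (v2,v5,v0) [+-+] → (0.8152, 1.39672, -0.485)–(0.8152, 1.5339, -0.427455)  len=0.1488
  (v0,v5,v3) [+-+] → (0.8152, 1.5339, -0.427455)–(0.8152, 2.50883, -0.0184958)  len=1.0572
  (v3,v6,v4) [+--] → (0.8152, 2.53608, 0)–(0.8152, 2.50883, 0.0184958)  len=0.0329
  (v5,v8,v3) [--+] → (0.8152, 2.53302, -0.00208254)–(0.8152, 2.50883, -0.0184958)  len=0.0292
  (v3,v8,v6) [+--] → (0.8152, 2.53302, -0.00208254)–(0.8152, 2.53608, 0)  len=0.0037
  (v9,v12,v10) [-+-] → (0.8152, -2.53608, 0)–(0.8152, -2.53302, 0.00208254)  len=0.0037
  (v10,v12,v13) [-+-] → (0.8152, -2.53302, 0.00208254)–(0.8152, -2.50883, 0.0184958)  len=0.0292
  (v9,v14,v12) [--+] → (0.8152, -2.50883, -0.0184958)–(0.8152, -2.53608, 0)  len=0.0329
  (v12,v0,v13) [++-] → (0.8152, -1.5339, 0.427455)–(0.8152, -2.50883, 0.0184958)  len=1.0572
  (v13,v0,v1) [-++] → (0.8152, -1.5339, 0.427455)–(0.8152, -1.39672, 0.485)  len=0.1488
  (v13,v1,v14) [-+-] → (0.8152, -1.39672, 0.485)–(0.8152, -1.39672, -0.293455)  len=0.7785
  (v14,v1,v2) [-++] → (0.8152, -1.39672, -0.293455)–(0.8152, -1.39672, -0.485)  len=0.1915
  (v14,v2,v12) [-++] → (0.8152, -1.39672, -0.485)–(0.8152, -2.50883, -0.0184958)  len=1.2060

Chained into 2 loop(s):
  loop 1: 8 segments, perimeter = 3.4478
  loop 2: 8 segments, perimeter = 3.4478
Total perimeter = 6.896
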